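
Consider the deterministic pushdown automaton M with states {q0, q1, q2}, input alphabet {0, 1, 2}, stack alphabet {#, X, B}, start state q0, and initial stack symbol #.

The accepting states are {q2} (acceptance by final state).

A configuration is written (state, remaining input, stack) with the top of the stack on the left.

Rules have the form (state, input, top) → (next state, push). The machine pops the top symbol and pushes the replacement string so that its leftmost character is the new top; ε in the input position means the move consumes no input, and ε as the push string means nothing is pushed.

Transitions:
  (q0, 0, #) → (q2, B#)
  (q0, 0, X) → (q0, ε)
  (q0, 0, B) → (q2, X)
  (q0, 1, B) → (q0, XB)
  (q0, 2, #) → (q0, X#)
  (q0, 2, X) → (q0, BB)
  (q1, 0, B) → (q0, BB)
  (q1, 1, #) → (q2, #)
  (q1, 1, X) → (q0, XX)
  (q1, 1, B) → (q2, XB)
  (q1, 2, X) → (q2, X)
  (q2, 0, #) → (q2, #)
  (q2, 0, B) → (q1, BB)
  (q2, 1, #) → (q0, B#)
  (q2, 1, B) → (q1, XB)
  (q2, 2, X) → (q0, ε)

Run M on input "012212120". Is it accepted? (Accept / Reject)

Accept

(q0, 012212120, #)
  read 0, top #: go to q2, push B# → (q2, 12212120, B#)
  read 1, top B: go to q1, push XB → (q1, 2212120, XB#)
  read 2, top X: go to q2, push X → (q2, 212120, XB#)
  read 2, top X: go to q0, push ε → (q0, 12120, B#)
  read 1, top B: go to q0, push XB → (q0, 2120, XB#)
  read 2, top X: go to q0, push BB → (q0, 120, BBB#)
  read 1, top B: go to q0, push XB → (q0, 20, XBBB#)
  read 2, top X: go to q0, push BB → (q0, 0, BBBBB#)
  read 0, top B: go to q2, push X → (q2, ε, XBBBB#)
All input consumed; state q2 ∈ F.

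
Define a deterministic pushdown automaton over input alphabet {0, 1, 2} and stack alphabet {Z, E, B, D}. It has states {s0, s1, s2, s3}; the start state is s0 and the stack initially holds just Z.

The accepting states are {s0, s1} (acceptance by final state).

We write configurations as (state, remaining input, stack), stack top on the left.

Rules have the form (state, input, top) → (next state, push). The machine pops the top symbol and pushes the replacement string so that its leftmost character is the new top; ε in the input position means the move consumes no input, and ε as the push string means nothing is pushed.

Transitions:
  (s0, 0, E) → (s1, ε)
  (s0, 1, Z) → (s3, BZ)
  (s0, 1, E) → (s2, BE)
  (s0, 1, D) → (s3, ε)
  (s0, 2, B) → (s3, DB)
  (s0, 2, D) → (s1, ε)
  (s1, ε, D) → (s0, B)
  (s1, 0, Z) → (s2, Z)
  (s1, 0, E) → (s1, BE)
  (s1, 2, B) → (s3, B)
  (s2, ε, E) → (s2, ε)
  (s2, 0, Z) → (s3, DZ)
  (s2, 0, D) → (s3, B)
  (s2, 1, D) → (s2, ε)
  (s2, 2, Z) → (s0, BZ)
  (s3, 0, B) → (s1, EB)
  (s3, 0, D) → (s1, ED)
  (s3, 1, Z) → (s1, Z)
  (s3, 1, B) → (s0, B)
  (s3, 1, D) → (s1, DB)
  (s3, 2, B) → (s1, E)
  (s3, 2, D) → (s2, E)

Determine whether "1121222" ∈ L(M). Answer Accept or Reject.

Reject

(s0, 1121222, Z) ⊢ (s3, 121222, BZ) ⊢ (s0, 21222, BZ) ⊢ (s3, 1222, DBZ) ⊢ (s1, 222, DBBZ) ⊢ (s0, 222, BBBZ) ⊢ (s3, 22, DBBBZ) ⊢ (s2, 2, EBBBZ) ⊢ (s2, 2, BBBZ)
No transition applies at (s2, 2, BBBZ); input not fully consumed.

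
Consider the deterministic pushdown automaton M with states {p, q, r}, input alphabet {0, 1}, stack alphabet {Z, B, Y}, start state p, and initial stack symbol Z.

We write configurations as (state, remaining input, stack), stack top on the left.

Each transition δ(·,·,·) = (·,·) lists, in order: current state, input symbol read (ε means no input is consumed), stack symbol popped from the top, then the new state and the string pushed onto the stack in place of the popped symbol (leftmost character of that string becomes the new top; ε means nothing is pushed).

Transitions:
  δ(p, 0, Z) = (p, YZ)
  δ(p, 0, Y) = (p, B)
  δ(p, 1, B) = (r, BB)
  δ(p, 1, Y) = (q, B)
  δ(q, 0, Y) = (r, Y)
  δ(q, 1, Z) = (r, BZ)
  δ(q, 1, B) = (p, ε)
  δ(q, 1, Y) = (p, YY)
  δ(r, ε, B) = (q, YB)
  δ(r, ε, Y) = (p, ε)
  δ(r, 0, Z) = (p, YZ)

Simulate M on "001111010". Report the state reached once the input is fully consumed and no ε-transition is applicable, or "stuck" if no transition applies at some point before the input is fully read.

(p, 001111010, Z)
  read 0, top Z: go to p, push YZ → (p, 01111010, YZ)
  read 0, top Y: go to p, push B → (p, 1111010, BZ)
  read 1, top B: go to r, push BB → (r, 111010, BBZ)
  ε-move, top B: go to q, push YB → (q, 111010, YBBZ)
  read 1, top Y: go to p, push YY → (p, 11010, YYBBZ)
  read 1, top Y: go to q, push B → (q, 1010, BYBBZ)
  read 1, top B: go to p, push ε → (p, 010, YBBZ)
  read 0, top Y: go to p, push B → (p, 10, BBBZ)
  read 1, top B: go to r, push BB → (r, 0, BBBBZ)
  ε-move, top B: go to q, push YB → (q, 0, YBBBBZ)
  read 0, top Y: go to r, push Y → (r, ε, YBBBBZ)
  ε-move, top Y: go to p, push ε → (p, ε, BBBBZ)
All input consumed; M is in state p.

p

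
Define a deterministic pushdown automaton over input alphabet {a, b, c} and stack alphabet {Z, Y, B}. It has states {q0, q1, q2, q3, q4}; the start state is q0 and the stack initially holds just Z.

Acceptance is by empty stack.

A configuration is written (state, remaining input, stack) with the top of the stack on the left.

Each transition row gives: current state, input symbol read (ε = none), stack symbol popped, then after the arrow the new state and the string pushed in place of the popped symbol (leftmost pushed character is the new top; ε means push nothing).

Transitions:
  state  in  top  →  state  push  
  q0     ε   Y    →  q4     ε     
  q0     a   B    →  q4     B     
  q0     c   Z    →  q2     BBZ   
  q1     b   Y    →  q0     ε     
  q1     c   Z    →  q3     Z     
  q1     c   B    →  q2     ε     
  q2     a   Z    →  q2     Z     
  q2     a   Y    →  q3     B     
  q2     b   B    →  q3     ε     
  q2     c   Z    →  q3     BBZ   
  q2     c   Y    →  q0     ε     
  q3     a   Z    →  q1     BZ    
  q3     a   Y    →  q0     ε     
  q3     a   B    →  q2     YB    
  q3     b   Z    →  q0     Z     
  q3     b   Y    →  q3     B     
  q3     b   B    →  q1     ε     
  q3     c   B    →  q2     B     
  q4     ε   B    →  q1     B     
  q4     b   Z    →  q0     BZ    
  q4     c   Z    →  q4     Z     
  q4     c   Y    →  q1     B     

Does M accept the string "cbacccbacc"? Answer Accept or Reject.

Reject

(q0, cbacccbacc, Z)
  read c, top Z: go to q2, push BBZ → (q2, bacccbacc, BBZ)
  read b, top B: go to q3, push ε → (q3, acccbacc, BZ)
  read a, top B: go to q2, push YB → (q2, cccbacc, YBZ)
  read c, top Y: go to q0, push ε → (q0, ccbacc, BZ)
No transition applies at (q0, ccbacc, BZ); input not fully consumed.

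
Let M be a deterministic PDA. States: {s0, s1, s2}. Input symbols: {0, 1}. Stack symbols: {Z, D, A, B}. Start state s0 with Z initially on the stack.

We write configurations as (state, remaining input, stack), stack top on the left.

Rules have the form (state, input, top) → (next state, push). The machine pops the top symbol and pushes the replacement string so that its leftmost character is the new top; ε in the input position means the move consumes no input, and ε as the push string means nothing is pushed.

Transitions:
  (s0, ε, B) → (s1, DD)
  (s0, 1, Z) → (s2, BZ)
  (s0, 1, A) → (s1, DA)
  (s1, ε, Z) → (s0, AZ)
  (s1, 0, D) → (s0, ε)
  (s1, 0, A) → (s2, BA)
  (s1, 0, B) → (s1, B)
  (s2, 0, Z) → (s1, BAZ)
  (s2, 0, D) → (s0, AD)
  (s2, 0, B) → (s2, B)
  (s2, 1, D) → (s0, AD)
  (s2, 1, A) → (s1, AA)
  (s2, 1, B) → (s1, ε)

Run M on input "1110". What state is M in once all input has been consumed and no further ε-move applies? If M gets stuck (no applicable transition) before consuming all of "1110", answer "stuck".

(s0, 1110, Z)
  read 1, top Z: go to s2, push BZ → (s2, 110, BZ)
  read 1, top B: go to s1, push ε → (s1, 10, Z)
  ε-move, top Z: go to s0, push AZ → (s0, 10, AZ)
  read 1, top A: go to s1, push DA → (s1, 0, DAZ)
  read 0, top D: go to s0, push ε → (s0, ε, AZ)
All input consumed; M is in state s0.

s0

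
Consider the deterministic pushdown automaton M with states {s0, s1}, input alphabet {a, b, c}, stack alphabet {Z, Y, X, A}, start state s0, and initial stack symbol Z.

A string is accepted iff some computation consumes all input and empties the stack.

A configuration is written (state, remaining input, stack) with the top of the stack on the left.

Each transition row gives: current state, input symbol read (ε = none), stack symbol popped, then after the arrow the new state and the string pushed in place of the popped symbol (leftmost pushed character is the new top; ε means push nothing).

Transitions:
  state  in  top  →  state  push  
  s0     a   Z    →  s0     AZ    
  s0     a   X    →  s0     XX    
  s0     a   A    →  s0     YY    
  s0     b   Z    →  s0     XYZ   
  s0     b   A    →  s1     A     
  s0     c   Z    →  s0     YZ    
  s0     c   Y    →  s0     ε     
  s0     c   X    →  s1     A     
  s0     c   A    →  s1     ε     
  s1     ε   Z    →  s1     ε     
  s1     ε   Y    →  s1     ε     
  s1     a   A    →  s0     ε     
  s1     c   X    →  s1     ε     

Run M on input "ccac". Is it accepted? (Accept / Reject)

(s0, ccac, Z)
  read c, top Z: go to s0, push YZ → (s0, cac, YZ)
  read c, top Y: go to s0, push ε → (s0, ac, Z)
  read a, top Z: go to s0, push AZ → (s0, c, AZ)
  read c, top A: go to s1, push ε → (s1, ε, Z)
  ε-move, top Z: go to s1, push ε → (s1, ε, ε)
All input consumed and the stack is empty.

Accept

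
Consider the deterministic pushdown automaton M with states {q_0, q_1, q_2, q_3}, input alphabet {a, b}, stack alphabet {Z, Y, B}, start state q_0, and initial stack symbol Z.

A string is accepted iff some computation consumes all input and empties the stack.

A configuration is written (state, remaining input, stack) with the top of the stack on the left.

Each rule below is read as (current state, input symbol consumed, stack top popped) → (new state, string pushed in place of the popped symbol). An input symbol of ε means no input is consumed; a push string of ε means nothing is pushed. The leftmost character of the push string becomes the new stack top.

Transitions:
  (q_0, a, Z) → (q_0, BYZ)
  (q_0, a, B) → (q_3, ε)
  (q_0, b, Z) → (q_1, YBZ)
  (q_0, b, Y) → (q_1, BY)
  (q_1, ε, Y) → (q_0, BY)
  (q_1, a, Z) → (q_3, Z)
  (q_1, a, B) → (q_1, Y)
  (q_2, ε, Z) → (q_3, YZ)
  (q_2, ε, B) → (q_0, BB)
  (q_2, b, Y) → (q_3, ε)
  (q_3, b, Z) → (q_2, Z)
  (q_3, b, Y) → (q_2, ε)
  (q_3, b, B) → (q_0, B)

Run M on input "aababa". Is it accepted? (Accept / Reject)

Reject

(q_0, aababa, Z)
  read a, top Z: go to q_0, push BYZ → (q_0, ababa, BYZ)
  read a, top B: go to q_3, push ε → (q_3, baba, YZ)
  read b, top Y: go to q_2, push ε → (q_2, aba, Z)
  ε-move, top Z: go to q_3, push YZ → (q_3, aba, YZ)
No transition applies at (q_3, aba, YZ); input not fully consumed.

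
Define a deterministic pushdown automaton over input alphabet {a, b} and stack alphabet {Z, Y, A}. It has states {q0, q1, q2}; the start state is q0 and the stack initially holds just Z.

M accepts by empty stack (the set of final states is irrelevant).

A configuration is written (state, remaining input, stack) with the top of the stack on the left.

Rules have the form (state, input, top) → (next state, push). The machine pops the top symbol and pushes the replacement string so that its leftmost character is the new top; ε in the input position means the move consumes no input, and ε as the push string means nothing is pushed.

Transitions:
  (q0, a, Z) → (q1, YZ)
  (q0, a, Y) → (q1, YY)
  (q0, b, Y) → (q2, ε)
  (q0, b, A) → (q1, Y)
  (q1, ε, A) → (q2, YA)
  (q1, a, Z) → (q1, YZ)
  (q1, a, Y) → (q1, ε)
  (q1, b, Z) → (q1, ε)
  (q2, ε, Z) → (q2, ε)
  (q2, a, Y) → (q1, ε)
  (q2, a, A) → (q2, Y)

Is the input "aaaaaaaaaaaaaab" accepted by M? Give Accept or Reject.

Accept

(q0, aaaaaaaaaaaaaab, Z) ⊢ (q1, aaaaaaaaaaaaab, YZ) ⊢ (q1, aaaaaaaaaaaab, Z) ⊢ (q1, aaaaaaaaaaab, YZ) ⊢ (q1, aaaaaaaaaab, Z) ⊢ (q1, aaaaaaaaab, YZ) ⊢ (q1, aaaaaaaab, Z) ⊢ (q1, aaaaaaab, YZ) ⊢ (q1, aaaaaab, Z) ⊢ (q1, aaaaab, YZ) ⊢ (q1, aaaab, Z) ⊢ (q1, aaab, YZ) ⊢ (q1, aab, Z) ⊢ (q1, ab, YZ) ⊢ (q1, b, Z) ⊢ (q1, ε, ε)
All input consumed and the stack is empty.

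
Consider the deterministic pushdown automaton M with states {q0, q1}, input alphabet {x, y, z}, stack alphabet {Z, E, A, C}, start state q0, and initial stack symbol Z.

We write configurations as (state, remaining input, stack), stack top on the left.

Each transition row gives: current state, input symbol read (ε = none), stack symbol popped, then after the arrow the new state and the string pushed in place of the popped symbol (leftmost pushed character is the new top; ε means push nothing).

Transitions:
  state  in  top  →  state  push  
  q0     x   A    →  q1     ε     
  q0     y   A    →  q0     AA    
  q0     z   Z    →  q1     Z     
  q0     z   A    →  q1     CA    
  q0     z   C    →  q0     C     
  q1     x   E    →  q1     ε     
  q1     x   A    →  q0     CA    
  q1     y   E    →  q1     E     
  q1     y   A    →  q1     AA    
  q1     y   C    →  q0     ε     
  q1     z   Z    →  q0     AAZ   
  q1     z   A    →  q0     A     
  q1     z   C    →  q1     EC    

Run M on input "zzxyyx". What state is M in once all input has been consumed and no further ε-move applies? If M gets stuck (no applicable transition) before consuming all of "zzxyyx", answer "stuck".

(q0, zzxyyx, Z)
  read z, top Z: go to q1, push Z → (q1, zxyyx, Z)
  read z, top Z: go to q0, push AAZ → (q0, xyyx, AAZ)
  read x, top A: go to q1, push ε → (q1, yyx, AZ)
  read y, top A: go to q1, push AA → (q1, yx, AAZ)
  read y, top A: go to q1, push AA → (q1, x, AAAZ)
  read x, top A: go to q0, push CA → (q0, ε, CAAAZ)
All input consumed; M is in state q0.

q0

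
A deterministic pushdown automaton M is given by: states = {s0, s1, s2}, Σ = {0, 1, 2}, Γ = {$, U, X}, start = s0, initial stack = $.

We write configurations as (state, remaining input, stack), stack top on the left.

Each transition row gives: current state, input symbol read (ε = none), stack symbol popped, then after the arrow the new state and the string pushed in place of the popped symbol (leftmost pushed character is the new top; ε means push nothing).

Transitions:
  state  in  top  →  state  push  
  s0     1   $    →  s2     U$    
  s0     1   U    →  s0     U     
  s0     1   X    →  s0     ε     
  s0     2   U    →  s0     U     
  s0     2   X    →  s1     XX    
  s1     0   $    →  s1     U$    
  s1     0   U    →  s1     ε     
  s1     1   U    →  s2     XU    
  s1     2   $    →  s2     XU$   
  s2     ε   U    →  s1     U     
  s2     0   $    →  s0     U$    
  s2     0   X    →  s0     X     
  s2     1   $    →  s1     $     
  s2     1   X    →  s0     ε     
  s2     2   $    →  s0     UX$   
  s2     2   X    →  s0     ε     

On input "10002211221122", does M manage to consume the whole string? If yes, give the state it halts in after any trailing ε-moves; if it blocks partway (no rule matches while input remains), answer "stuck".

s0

(s0, 10002211221122, $)
  read 1, top $: go to s2, push U$ → (s2, 0002211221122, U$)
  ε-move, top U: go to s1, push U → (s1, 0002211221122, U$)
  read 0, top U: go to s1, push ε → (s1, 002211221122, $)
  read 0, top $: go to s1, push U$ → (s1, 02211221122, U$)
  read 0, top U: go to s1, push ε → (s1, 2211221122, $)
  read 2, top $: go to s2, push XU$ → (s2, 211221122, XU$)
  read 2, top X: go to s0, push ε → (s0, 11221122, U$)
  read 1, top U: go to s0, push U → (s0, 1221122, U$)
  read 1, top U: go to s0, push U → (s0, 221122, U$)
  read 2, top U: go to s0, push U → (s0, 21122, U$)
  read 2, top U: go to s0, push U → (s0, 1122, U$)
  read 1, top U: go to s0, push U → (s0, 122, U$)
  read 1, top U: go to s0, push U → (s0, 22, U$)
  read 2, top U: go to s0, push U → (s0, 2, U$)
  read 2, top U: go to s0, push U → (s0, ε, U$)
All input consumed; M is in state s0.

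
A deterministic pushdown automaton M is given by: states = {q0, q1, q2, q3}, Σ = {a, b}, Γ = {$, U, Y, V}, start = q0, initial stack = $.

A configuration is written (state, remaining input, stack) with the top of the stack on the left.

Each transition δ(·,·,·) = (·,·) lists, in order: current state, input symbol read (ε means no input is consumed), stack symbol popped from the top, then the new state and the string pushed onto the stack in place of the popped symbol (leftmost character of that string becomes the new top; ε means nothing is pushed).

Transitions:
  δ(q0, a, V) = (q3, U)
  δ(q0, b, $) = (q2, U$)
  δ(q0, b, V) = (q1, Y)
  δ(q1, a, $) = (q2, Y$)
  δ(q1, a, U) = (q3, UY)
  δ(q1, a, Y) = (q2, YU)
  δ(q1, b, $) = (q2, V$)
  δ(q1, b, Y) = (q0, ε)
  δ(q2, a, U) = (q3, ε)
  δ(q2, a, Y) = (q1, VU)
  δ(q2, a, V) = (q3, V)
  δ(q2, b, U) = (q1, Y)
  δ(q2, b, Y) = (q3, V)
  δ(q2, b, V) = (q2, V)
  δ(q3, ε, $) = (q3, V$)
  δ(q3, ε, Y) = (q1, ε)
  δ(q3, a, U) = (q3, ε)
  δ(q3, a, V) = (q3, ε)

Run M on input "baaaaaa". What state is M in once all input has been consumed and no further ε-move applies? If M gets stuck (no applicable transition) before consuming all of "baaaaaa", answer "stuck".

q3

(q0, baaaaaa, $)
  read b, top $: go to q2, push U$ → (q2, aaaaaa, U$)
  read a, top U: go to q3, push ε → (q3, aaaaa, $)
  ε-move, top $: go to q3, push V$ → (q3, aaaaa, V$)
  read a, top V: go to q3, push ε → (q3, aaaa, $)
  ε-move, top $: go to q3, push V$ → (q3, aaaa, V$)
  read a, top V: go to q3, push ε → (q3, aaa, $)
  ε-move, top $: go to q3, push V$ → (q3, aaa, V$)
  read a, top V: go to q3, push ε → (q3, aa, $)
  ε-move, top $: go to q3, push V$ → (q3, aa, V$)
  read a, top V: go to q3, push ε → (q3, a, $)
  ε-move, top $: go to q3, push V$ → (q3, a, V$)
  read a, top V: go to q3, push ε → (q3, ε, $)
  ε-move, top $: go to q3, push V$ → (q3, ε, V$)
All input consumed; M is in state q3.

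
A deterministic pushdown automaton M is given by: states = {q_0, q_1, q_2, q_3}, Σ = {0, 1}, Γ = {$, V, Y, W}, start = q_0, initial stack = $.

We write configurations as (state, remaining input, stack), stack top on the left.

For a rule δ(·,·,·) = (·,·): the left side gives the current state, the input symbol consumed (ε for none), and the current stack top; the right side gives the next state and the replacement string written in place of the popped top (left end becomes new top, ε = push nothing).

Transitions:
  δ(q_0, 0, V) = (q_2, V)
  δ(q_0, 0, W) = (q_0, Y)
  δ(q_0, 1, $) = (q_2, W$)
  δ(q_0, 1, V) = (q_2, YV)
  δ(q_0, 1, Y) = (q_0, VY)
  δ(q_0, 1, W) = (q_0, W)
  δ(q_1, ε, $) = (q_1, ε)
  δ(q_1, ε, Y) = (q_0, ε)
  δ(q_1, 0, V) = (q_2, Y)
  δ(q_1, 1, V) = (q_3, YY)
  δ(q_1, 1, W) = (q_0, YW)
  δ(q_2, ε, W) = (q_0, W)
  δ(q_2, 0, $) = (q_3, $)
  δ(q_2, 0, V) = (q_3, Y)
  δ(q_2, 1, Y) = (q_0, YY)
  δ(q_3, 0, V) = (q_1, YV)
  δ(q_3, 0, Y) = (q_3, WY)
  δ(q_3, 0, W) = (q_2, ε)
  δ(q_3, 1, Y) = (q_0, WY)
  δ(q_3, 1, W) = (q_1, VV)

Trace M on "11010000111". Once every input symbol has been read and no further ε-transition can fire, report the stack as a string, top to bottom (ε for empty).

(q_0, 11010000111, $)
  read 1, top $: go to q_2, push W$ → (q_2, 1010000111, W$)
  ε-move, top W: go to q_0, push W → (q_0, 1010000111, W$)
  read 1, top W: go to q_0, push W → (q_0, 010000111, W$)
  read 0, top W: go to q_0, push Y → (q_0, 10000111, Y$)
  read 1, top Y: go to q_0, push VY → (q_0, 0000111, VY$)
  read 0, top V: go to q_2, push V → (q_2, 000111, VY$)
  read 0, top V: go to q_3, push Y → (q_3, 00111, YY$)
  read 0, top Y: go to q_3, push WY → (q_3, 0111, WYY$)
  read 0, top W: go to q_2, push ε → (q_2, 111, YY$)
  read 1, top Y: go to q_0, push YY → (q_0, 11, YYY$)
  read 1, top Y: go to q_0, push VY → (q_0, 1, VYYY$)
  read 1, top V: go to q_2, push YV → (q_2, ε, YVYYY$)
All input consumed in state q_2 with stack YVYYY$.

YVYYY$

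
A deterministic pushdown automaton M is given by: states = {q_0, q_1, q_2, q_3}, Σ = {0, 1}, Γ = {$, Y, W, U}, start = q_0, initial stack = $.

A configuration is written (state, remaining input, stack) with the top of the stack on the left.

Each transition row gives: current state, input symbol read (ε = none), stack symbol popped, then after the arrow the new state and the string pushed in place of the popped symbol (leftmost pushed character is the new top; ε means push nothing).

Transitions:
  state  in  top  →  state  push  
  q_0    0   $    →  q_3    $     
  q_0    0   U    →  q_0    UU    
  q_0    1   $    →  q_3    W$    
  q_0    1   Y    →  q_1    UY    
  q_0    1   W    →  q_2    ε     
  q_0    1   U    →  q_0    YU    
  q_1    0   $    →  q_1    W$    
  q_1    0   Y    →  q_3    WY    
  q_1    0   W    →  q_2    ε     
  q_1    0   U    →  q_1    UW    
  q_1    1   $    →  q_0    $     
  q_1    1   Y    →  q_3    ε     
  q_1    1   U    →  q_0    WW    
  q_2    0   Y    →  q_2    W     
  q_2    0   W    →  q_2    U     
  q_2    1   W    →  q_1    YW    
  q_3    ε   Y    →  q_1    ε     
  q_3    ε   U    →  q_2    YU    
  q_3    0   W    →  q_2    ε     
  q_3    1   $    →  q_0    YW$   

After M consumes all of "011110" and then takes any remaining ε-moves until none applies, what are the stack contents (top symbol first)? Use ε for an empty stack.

UYW$

(q_0, 011110, $)
  read 0, top $: go to q_3, push $ → (q_3, 11110, $)
  read 1, top $: go to q_0, push YW$ → (q_0, 1110, YW$)
  read 1, top Y: go to q_1, push UY → (q_1, 110, UYW$)
  read 1, top U: go to q_0, push WW → (q_0, 10, WWYW$)
  read 1, top W: go to q_2, push ε → (q_2, 0, WYW$)
  read 0, top W: go to q_2, push U → (q_2, ε, UYW$)
All input consumed in state q_2 with stack UYW$.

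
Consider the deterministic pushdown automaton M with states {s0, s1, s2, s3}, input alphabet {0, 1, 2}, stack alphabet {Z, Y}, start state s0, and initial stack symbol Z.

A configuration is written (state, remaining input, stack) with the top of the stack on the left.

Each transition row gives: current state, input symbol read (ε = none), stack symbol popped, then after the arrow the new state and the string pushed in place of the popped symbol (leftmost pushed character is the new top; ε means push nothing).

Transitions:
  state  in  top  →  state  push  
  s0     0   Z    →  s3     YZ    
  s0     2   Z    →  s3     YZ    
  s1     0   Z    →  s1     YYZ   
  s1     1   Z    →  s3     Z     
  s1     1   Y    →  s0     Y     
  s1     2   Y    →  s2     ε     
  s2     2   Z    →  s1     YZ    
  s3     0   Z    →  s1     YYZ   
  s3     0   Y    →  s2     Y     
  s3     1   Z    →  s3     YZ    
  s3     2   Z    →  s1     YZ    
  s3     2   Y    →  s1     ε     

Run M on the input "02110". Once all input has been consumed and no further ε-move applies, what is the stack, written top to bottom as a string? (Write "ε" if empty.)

YZ

(s0, 02110, Z)
  read 0, top Z: go to s3, push YZ → (s3, 2110, YZ)
  read 2, top Y: go to s1, push ε → (s1, 110, Z)
  read 1, top Z: go to s3, push Z → (s3, 10, Z)
  read 1, top Z: go to s3, push YZ → (s3, 0, YZ)
  read 0, top Y: go to s2, push Y → (s2, ε, YZ)
All input consumed in state s2 with stack YZ.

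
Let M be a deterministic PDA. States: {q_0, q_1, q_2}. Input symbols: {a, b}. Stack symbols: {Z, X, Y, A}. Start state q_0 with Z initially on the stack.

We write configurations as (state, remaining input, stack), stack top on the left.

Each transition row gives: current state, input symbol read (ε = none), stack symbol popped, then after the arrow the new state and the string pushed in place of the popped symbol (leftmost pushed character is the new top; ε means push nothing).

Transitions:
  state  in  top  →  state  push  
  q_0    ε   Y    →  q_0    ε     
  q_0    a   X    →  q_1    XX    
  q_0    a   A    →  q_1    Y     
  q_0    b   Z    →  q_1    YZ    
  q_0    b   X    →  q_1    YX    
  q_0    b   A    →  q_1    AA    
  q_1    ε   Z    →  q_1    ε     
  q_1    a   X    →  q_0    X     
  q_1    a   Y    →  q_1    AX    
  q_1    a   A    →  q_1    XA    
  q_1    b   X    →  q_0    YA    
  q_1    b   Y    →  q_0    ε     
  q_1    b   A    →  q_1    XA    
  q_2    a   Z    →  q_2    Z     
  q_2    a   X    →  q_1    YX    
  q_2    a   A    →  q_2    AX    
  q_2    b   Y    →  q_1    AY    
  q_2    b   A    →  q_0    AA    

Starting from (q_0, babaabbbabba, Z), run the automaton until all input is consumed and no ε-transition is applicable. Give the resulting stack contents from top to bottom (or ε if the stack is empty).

(q_0, babaabbbabba, Z) ⊢ (q_1, abaabbbabba, YZ) ⊢ (q_1, baabbbabba, AXZ) ⊢ (q_1, aabbbabba, XAXZ) ⊢ (q_0, abbbabba, XAXZ) ⊢ (q_1, bbbabba, XXAXZ) ⊢ (q_0, bbabba, YAXAXZ) ⊢ (q_0, bbabba, AXAXZ) ⊢ (q_1, babba, AAXAXZ) ⊢ (q_1, abba, XAAXAXZ) ⊢ (q_0, bba, XAAXAXZ) ⊢ (q_1, ba, YXAAXAXZ) ⊢ (q_0, a, XAAXAXZ) ⊢ (q_1, ε, XXAAXAXZ)
All input consumed in state q_1 with stack XXAAXAXZ.

XXAAXAXZ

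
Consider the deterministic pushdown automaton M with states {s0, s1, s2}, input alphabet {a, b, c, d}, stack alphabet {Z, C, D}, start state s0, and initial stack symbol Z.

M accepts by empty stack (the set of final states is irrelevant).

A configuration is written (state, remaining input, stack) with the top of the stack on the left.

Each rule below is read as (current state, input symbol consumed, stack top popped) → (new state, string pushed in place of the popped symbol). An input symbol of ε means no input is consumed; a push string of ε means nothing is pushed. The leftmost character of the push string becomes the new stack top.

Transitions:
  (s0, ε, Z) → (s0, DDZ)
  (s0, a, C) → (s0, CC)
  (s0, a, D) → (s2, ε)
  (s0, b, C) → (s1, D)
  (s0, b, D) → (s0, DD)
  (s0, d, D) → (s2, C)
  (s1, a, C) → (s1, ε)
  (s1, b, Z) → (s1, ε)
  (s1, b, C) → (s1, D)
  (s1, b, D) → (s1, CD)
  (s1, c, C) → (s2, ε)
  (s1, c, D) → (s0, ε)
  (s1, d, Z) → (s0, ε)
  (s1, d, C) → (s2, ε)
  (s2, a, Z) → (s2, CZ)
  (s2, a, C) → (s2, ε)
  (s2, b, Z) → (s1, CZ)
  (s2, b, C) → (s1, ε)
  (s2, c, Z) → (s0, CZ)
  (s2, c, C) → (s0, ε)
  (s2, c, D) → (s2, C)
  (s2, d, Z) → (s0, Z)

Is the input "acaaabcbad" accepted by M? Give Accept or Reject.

Accept

(s0, acaaabcbad, Z)
  ε-move, top Z: go to s0, push DDZ → (s0, acaaabcbad, DDZ)
  read a, top D: go to s2, push ε → (s2, caaabcbad, DZ)
  read c, top D: go to s2, push C → (s2, aaabcbad, CZ)
  read a, top C: go to s2, push ε → (s2, aabcbad, Z)
  read a, top Z: go to s2, push CZ → (s2, abcbad, CZ)
  read a, top C: go to s2, push ε → (s2, bcbad, Z)
  read b, top Z: go to s1, push CZ → (s1, cbad, CZ)
  read c, top C: go to s2, push ε → (s2, bad, Z)
  read b, top Z: go to s1, push CZ → (s1, ad, CZ)
  read a, top C: go to s1, push ε → (s1, d, Z)
  read d, top Z: go to s0, push ε → (s0, ε, ε)
All input consumed and the stack is empty.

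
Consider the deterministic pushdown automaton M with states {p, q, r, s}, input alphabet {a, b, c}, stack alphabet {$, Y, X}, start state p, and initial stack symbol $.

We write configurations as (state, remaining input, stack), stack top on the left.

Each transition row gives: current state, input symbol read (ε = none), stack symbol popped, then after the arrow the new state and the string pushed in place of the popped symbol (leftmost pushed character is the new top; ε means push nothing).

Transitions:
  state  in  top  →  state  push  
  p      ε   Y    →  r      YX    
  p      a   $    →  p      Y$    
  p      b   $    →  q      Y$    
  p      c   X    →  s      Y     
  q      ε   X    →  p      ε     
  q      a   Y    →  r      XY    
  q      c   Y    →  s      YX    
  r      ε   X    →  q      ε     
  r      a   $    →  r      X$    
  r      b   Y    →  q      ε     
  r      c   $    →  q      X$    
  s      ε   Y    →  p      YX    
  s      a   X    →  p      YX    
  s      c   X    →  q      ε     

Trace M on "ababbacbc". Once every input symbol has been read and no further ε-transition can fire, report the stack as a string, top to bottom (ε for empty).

(p, ababbacbc, $) ⊢ (p, babbacbc, Y$) ⊢ (r, babbacbc, YX$) ⊢ (q, abbacbc, X$) ⊢ (p, abbacbc, $) ⊢ (p, bbacbc, Y$) ⊢ (r, bbacbc, YX$) ⊢ (q, bacbc, X$) ⊢ (p, bacbc, $) ⊢ (q, acbc, Y$) ⊢ (r, cbc, XY$) ⊢ (q, cbc, Y$) ⊢ (s, bc, YX$) ⊢ (p, bc, YXX$) ⊢ (r, bc, YXXX$) ⊢ (q, c, XXX$) ⊢ (p, c, XX$) ⊢ (s, ε, YX$) ⊢ (p, ε, YXX$) ⊢ (r, ε, YXXX$)
All input consumed in state r with stack YXXX$.

YXXX$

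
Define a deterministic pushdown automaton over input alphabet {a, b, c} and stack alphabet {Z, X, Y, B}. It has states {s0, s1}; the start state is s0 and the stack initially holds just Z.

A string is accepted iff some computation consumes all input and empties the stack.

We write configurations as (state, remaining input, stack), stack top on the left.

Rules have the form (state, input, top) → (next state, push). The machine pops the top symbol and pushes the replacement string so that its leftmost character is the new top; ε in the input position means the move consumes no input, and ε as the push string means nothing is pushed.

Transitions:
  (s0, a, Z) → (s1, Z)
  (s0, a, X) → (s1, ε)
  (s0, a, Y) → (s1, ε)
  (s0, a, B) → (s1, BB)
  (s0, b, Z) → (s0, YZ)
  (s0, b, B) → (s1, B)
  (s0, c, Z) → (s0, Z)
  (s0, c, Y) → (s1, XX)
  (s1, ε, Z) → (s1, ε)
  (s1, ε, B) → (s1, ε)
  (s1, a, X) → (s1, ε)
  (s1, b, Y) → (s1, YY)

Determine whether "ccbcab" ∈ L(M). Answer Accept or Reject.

Reject

(s0, ccbcab, Z)
  read c, top Z: go to s0, push Z → (s0, cbcab, Z)
  read c, top Z: go to s0, push Z → (s0, bcab, Z)
  read b, top Z: go to s0, push YZ → (s0, cab, YZ)
  read c, top Y: go to s1, push XX → (s1, ab, XXZ)
  read a, top X: go to s1, push ε → (s1, b, XZ)
No transition applies at (s1, b, XZ); input not fully consumed.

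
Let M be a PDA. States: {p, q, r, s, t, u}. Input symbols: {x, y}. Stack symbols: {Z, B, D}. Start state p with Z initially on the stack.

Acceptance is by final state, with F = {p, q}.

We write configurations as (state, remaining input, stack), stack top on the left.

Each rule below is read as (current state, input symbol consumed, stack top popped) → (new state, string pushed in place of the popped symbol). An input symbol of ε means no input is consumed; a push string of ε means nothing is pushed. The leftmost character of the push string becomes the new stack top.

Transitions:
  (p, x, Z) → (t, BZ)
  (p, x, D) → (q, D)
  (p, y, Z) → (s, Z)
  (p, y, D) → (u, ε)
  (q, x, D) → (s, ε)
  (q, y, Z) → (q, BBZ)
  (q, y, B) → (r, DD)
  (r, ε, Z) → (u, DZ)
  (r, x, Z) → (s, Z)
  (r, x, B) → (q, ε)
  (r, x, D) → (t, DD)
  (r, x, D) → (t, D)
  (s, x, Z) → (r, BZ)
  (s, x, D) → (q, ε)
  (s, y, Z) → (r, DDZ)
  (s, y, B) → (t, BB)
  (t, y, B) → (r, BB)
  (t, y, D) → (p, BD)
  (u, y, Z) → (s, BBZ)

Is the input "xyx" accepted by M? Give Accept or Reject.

Accept

One accepting computation: (p, xyx, Z) ⊢ (t, yx, BZ) ⊢ (r, x, BBZ) ⊢ (q, ε, BZ)
All input consumed and state q ∈ F.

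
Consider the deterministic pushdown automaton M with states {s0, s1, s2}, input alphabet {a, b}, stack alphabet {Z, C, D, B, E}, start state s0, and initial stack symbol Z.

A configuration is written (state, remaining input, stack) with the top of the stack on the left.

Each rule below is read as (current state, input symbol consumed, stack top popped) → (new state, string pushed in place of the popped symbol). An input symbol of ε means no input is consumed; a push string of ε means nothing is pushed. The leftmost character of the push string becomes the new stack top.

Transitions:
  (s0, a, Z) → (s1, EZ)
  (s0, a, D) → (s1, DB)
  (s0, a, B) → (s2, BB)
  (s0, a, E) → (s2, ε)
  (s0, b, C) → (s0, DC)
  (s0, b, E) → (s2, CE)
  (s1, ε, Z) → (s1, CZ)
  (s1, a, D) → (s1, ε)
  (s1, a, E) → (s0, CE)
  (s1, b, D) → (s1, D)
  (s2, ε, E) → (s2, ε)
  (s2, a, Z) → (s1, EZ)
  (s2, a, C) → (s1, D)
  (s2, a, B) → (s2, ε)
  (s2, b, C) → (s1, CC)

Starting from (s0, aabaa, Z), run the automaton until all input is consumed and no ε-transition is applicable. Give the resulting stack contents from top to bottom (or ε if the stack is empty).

BCEZ

(s0, aabaa, Z) ⊢ (s1, abaa, EZ) ⊢ (s0, baa, CEZ) ⊢ (s0, aa, DCEZ) ⊢ (s1, a, DBCEZ) ⊢ (s1, ε, BCEZ)
All input consumed in state s1 with stack BCEZ.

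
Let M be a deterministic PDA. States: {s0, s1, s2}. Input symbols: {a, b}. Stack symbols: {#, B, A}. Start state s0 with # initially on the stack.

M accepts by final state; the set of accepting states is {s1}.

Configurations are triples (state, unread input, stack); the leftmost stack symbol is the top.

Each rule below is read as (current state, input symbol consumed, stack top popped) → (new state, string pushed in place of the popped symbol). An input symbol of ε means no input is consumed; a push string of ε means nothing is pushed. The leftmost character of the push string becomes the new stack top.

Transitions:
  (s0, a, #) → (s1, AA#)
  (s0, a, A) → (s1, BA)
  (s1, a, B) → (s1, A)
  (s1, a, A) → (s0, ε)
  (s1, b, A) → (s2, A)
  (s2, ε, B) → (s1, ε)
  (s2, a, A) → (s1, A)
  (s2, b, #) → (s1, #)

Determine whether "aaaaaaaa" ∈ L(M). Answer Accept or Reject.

(s0, aaaaaaaa, #)
  read a, top #: go to s1, push AA# → (s1, aaaaaaa, AA#)
  read a, top A: go to s0, push ε → (s0, aaaaaa, A#)
  read a, top A: go to s1, push BA → (s1, aaaaa, BA#)
  read a, top B: go to s1, push A → (s1, aaaa, AA#)
  read a, top A: go to s0, push ε → (s0, aaa, A#)
  read a, top A: go to s1, push BA → (s1, aa, BA#)
  read a, top B: go to s1, push A → (s1, a, AA#)
  read a, top A: go to s0, push ε → (s0, ε, A#)
All input consumed; state s0 ∉ F and no further ε-move applies.

Reject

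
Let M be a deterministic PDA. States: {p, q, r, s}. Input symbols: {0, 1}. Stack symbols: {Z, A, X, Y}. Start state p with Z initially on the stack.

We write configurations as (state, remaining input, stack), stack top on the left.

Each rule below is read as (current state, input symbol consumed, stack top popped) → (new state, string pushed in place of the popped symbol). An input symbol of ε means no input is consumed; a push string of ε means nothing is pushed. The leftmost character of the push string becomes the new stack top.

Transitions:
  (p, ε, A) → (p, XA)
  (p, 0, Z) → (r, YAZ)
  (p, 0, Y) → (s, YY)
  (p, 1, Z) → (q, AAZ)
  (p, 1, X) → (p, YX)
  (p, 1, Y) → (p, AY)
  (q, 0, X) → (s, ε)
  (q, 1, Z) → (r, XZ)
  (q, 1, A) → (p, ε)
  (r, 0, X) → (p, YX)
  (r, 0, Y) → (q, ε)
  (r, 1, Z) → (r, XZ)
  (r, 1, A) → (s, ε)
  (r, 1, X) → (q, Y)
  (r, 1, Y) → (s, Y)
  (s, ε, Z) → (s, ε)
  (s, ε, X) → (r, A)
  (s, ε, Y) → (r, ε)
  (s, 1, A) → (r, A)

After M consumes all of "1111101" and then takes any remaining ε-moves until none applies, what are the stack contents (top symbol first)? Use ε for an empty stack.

XAYXAZ

(p, 1111101, Z)
  read 1, top Z: go to q, push AAZ → (q, 111101, AAZ)
  read 1, top A: go to p, push ε → (p, 11101, AZ)
  ε-move, top A: go to p, push XA → (p, 11101, XAZ)
  read 1, top X: go to p, push YX → (p, 1101, YXAZ)
  read 1, top Y: go to p, push AY → (p, 101, AYXAZ)
  ε-move, top A: go to p, push XA → (p, 101, XAYXAZ)
  read 1, top X: go to p, push YX → (p, 01, YXAYXAZ)
  read 0, top Y: go to s, push YY → (s, 1, YYXAYXAZ)
  ε-move, top Y: go to r, push ε → (r, 1, YXAYXAZ)
  read 1, top Y: go to s, push Y → (s, ε, YXAYXAZ)
  ε-move, top Y: go to r, push ε → (r, ε, XAYXAZ)
All input consumed in state r with stack XAYXAZ.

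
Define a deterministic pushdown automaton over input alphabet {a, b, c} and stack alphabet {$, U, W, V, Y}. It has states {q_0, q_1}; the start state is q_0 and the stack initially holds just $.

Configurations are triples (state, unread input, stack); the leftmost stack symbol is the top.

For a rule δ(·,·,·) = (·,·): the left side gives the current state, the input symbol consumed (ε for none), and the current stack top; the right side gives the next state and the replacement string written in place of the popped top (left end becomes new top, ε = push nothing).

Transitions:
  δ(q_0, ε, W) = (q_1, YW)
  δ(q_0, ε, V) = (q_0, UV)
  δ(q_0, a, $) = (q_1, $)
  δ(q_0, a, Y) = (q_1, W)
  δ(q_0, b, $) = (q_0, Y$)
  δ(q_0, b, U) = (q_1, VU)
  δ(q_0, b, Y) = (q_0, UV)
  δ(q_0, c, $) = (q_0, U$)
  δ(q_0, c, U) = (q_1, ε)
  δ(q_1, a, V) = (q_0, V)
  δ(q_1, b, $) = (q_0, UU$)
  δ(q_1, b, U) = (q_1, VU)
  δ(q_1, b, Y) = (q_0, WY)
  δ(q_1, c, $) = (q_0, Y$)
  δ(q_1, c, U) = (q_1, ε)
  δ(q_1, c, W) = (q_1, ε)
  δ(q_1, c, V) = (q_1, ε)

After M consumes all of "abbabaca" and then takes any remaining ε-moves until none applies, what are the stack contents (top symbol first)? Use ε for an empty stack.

UVUVUU$

(q_0, abbabaca, $)
  read a, top $: go to q_1, push $ → (q_1, bbabaca, $)
  read b, top $: go to q_0, push UU$ → (q_0, babaca, UU$)
  read b, top U: go to q_1, push VU → (q_1, abaca, VUU$)
  read a, top V: go to q_0, push V → (q_0, baca, VUU$)
  ε-move, top V: go to q_0, push UV → (q_0, baca, UVUU$)
  read b, top U: go to q_1, push VU → (q_1, aca, VUVUU$)
  read a, top V: go to q_0, push V → (q_0, ca, VUVUU$)
  ε-move, top V: go to q_0, push UV → (q_0, ca, UVUVUU$)
  read c, top U: go to q_1, push ε → (q_1, a, VUVUU$)
  read a, top V: go to q_0, push V → (q_0, ε, VUVUU$)
  ε-move, top V: go to q_0, push UV → (q_0, ε, UVUVUU$)
All input consumed in state q_0 with stack UVUVUU$.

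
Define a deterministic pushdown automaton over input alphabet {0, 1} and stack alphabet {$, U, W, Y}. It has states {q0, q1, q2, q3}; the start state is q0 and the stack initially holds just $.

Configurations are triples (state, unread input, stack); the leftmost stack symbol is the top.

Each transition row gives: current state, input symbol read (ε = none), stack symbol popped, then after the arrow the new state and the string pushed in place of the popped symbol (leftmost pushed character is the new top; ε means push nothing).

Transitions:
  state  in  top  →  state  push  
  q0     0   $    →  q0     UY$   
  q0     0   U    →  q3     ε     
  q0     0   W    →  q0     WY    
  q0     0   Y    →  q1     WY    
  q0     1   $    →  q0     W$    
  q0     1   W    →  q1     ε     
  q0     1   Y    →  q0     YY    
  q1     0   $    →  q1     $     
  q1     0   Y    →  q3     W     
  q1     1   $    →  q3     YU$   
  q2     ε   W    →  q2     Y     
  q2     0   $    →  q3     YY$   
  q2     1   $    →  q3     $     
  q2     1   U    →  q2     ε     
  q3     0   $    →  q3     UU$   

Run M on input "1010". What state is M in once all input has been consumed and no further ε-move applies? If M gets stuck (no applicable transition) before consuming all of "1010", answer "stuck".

(q0, 1010, $)
  read 1, top $: go to q0, push W$ → (q0, 010, W$)
  read 0, top W: go to q0, push WY → (q0, 10, WY$)
  read 1, top W: go to q1, push ε → (q1, 0, Y$)
  read 0, top Y: go to q3, push W → (q3, ε, W$)
All input consumed; M is in state q3.

q3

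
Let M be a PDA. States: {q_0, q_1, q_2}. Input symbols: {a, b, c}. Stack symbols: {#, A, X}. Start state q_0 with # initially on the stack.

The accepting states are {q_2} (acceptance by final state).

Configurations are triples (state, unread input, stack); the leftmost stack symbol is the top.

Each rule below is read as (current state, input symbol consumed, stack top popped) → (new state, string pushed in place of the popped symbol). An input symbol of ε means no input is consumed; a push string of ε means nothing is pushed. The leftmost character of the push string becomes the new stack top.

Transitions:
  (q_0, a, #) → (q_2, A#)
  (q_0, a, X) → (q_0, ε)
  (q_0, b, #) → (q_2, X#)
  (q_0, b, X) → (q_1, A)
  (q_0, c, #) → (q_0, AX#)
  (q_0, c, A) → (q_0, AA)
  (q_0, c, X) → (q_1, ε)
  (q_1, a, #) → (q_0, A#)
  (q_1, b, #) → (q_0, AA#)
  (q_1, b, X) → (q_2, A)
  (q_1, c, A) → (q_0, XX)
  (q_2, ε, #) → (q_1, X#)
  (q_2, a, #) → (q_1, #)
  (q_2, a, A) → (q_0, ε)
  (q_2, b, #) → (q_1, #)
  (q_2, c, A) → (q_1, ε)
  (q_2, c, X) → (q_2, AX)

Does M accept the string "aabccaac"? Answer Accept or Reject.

No computation consumes all input and reaches a final state.

Reject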